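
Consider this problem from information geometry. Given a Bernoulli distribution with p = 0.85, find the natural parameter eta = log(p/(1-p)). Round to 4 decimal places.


Natural parameter for Bernoulli: eta = log(p/(1-p)).
p = 0.85, 1-p = 0.15.
p/(1-p) = 5.666667.
eta = log(5.666667) = 1.7346

1.7346


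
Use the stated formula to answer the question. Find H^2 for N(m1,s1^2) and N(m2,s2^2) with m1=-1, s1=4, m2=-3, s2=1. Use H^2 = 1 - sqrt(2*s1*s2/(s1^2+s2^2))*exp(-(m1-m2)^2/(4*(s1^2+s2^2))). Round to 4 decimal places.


Squared Hellinger distance for Gaussians:
H^2 = 1 - sqrt(2*s1*s2/(s1^2+s2^2)) * exp(-(m1-m2)^2/(4*(s1^2+s2^2))).
s1^2 = 16, s2^2 = 1, s1^2+s2^2 = 17.
sqrt(2*4*1/(17)) = 0.685994.
(m1-m2)^2 = (2)^2 = 4.
exp(-4/(4*17)) = exp(-0.058824) = 0.942873.
H^2 = 1 - 0.685994*0.942873 = 0.3532

0.3532


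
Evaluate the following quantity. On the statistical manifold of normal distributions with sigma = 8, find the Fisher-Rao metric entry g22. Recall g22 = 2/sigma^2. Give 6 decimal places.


For the 2-parameter normal family, the Fisher metric has:
  g11 = 1/sigma^2, g22 = 2/sigma^2.
sigma = 8, sigma^2 = 64.
g22 = 0.031250

0.031250


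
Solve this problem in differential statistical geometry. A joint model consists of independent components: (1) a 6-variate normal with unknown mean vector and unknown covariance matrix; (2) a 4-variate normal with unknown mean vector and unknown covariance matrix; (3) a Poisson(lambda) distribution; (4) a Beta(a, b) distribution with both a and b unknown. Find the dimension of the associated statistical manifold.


The dimension of a statistical manifold equals the number of free
(independent) real parameters of the model. For a product of independent
blocks the parameter counts add.
- 6-variate normal: 6 (mean) + 6*7/2 = 21 (symmetric covariance) = 27.
- 4-variate normal: 4 (mean) + 4*5/2 = 10 (symmetric covariance) = 14.
- Poisson (lambda): 1.
- Beta (a, b): 2.
Total = 27 + 14 + 1 + 2 = 44.
Dimension = 44

44


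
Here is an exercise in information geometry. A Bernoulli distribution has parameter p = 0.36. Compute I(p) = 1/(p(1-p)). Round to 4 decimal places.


For Bernoulli(p), Fisher information is I(p) = 1/(p*(1-p)).
p = 0.36, 1-p = 0.64.
p*(1-p) = 0.2304.
I(p) = 1/0.2304 = 4.3403

4.3403


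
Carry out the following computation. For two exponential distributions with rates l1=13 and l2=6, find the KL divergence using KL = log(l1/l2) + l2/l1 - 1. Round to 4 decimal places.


KL divergence for exponential family:
KL = log(l1/l2) + l2/l1 - 1.
log(13/6) = 0.77319.
6/13 = 0.461538.
KL = 0.77319 + 0.461538 - 1 = 0.2347

0.2347


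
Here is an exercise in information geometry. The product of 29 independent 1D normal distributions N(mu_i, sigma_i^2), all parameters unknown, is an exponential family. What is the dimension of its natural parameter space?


Exponential family dimension calculation:
Each univariate normal has two natural parameters (mu/sigma^2 and -1/(2 sigma^2)).
With 29 independent components, dim = 2 * 29 = 58.

58


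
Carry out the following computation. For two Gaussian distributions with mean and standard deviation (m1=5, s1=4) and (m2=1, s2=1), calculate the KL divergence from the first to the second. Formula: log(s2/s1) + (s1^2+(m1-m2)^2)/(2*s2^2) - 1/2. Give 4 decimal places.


KL divergence between normal distributions:
KL = log(s2/s1) + (s1^2 + (m1-m2)^2)/(2*s2^2) - 1/2.
log(1/4) = -1.386294.
(4^2 + (5-1)^2)/(2*1^2) = (16 + 16)/2 = 16.0.
KL = -1.386294 + 16.0 - 0.5 = 14.1137

14.1137


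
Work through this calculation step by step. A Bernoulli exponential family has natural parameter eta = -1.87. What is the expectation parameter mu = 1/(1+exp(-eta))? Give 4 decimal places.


Dual coordinate (expectation parameter) for Bernoulli:
mu = 1/(1+exp(-eta)).
eta = -1.87.
exp(-eta) = exp(1.87) = 6.488296.
mu = 1/(1+6.488296) = 0.1335

0.1335


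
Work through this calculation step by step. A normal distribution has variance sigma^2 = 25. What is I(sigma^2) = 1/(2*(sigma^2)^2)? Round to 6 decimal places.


Fisher information for variance: I(sigma^2) = 1/(2*sigma^4).
sigma^2 = 25, so sigma^4 = 625.
I = 1/(2*625) = 1/1250 = 0.000800

0.000800


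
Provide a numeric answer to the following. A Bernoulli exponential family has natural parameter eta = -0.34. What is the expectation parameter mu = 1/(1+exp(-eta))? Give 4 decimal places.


Dual coordinate (expectation parameter) for Bernoulli:
mu = 1/(1+exp(-eta)).
eta = -0.34.
exp(-eta) = exp(0.34) = 1.404948.
mu = 1/(1+1.404948) = 0.4158

0.4158


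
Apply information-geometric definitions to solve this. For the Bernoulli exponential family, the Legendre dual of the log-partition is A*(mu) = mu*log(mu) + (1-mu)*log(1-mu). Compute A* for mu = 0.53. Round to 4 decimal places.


Legendre transform for Bernoulli:
A*(mu) = mu*log(mu) + (1-mu)*log(1-mu).
mu = 0.53, 1-mu = 0.47.
mu*log(mu) = 0.53*log(0.53) = -0.336485.
(1-mu)*log(1-mu) = 0.47*log(0.47) = -0.354861.
A* = -0.336485 + -0.354861 = -0.6913

-0.6913


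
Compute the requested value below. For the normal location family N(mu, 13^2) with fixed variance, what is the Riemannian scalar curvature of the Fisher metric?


This family has a single free parameter, so its statistical manifold
is 1-dimensional. The Riemann curvature tensor of any 1-dimensional
Riemannian manifold vanishes identically, so R = 0.

0


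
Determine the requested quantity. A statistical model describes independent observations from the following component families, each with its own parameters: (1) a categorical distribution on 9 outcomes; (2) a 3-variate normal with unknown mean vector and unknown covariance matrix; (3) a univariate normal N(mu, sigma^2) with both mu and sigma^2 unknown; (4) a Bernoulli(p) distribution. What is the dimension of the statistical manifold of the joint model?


The dimension of a statistical manifold equals the number of free
(independent) real parameters of the model. For a product of independent
blocks the parameter counts add.
- categorical on 9 outcomes (probabilities sum to 1): 9-1 = 8.
- 3-variate normal: 3 (mean) + 3*4/2 = 6 (symmetric covariance) = 9.
- normal (mu, sigma^2): 2.
- Bernoulli (p): 1.
Total = 8 + 9 + 2 + 1 = 20.
Dimension = 20

20


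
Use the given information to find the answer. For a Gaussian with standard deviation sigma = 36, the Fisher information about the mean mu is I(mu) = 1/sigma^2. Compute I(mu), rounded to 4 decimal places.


The Fisher information for the mean of a normal distribution is I(mu) = 1/sigma^2.
sigma = 36, so sigma^2 = 1296.
I(mu) = 1/1296 = 0.0008

0.0008


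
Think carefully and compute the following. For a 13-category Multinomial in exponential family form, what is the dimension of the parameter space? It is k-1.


Exponential family dimension calculation:
For Multinomial with k=13 categories, dim = k-1 = 12.

12


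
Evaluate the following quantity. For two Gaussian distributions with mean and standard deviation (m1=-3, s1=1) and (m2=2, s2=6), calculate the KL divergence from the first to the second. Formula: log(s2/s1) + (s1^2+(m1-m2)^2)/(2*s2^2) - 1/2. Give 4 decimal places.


KL divergence between normal distributions:
KL = log(s2/s1) + (s1^2 + (m1-m2)^2)/(2*s2^2) - 1/2.
log(6/1) = 1.791759.
(1^2 + (-3-2)^2)/(2*6^2) = (1 + 25)/72 = 0.361111.
KL = 1.791759 + 0.361111 - 0.5 = 1.6529

1.6529


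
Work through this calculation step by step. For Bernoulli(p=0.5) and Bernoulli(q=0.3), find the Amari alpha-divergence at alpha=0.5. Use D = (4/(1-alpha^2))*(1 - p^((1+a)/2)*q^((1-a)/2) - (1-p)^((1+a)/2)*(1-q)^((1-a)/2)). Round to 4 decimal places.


Amari alpha-divergence:
D = (4/(1-alpha^2))*(1 - p^((1+a)/2)*q^((1-a)/2) - (1-p)^((1+a)/2)*(1-q)^((1-a)/2)).
alpha = 0.5, p = 0.5, q = 0.3.
e1 = (1+alpha)/2 = 0.75, e2 = (1-alpha)/2 = 0.25.
t1 = p^e1 * q^e2 = 0.5^0.75 * 0.3^0.25 = 0.440056.
t2 = (1-p)^e1 * (1-q)^e2 = 0.5^0.75 * 0.7^0.25 = 0.543879.
4/(1-alpha^2) = 5.333333.
D = 5.333333*(1 - 0.440056 - 0.543879) = 0.0857

0.0857


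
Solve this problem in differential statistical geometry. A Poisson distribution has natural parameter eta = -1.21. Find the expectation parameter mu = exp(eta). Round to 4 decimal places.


Expectation parameter for Poisson exponential family:
mu = exp(eta).
eta = -1.21.
mu = exp(-1.21) = 0.2982

0.2982


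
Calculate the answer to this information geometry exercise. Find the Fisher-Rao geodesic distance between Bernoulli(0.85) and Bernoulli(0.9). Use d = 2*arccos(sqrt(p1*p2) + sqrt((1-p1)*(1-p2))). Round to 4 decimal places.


Geodesic distance on Bernoulli manifold:
d(p1,p2) = 2*arccos(sqrt(p1*p2) + sqrt((1-p1)*(1-p2))).
sqrt(p1*p2) = sqrt(0.85*0.9) = 0.874643.
sqrt((1-p1)*(1-p2)) = sqrt(0.15*0.1) = 0.122474.
arg = 0.874643 + 0.122474 = 0.997117.
d = 2*arccos(0.997117) = 0.1519

0.1519


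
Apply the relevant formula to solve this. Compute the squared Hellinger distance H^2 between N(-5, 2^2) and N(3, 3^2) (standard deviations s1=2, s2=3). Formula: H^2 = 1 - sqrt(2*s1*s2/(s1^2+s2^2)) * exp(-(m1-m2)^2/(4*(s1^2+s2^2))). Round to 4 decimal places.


Squared Hellinger distance for Gaussians:
H^2 = 1 - sqrt(2*s1*s2/(s1^2+s2^2)) * exp(-(m1-m2)^2/(4*(s1^2+s2^2))).
s1^2 = 4, s2^2 = 9, s1^2+s2^2 = 13.
sqrt(2*2*3/(13)) = 0.960769.
(m1-m2)^2 = (-8)^2 = 64.
exp(-64/(4*13)) = exp(-1.230769) = 0.292068.
H^2 = 1 - 0.960769*0.292068 = 0.7194

0.7194


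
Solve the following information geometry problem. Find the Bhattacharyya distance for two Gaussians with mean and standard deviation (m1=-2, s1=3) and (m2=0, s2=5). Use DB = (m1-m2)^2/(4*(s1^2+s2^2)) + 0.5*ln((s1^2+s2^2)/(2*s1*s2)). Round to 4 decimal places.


Bhattacharyya distance between two Gaussians:
DB = (m1-m2)^2/(4*(s1^2+s2^2)) + (1/2)*ln((s1^2+s2^2)/(2*s1*s2)).
(m1-m2)^2 = (-2)^2 = 4.
s1^2+s2^2 = 9 + 25 = 34.
term1 = 4/136 = 0.029412.
term2 = 0.5*ln(34/30.0) = 0.062582.
DB = 0.029412 + 0.062582 = 0.0920

0.0920


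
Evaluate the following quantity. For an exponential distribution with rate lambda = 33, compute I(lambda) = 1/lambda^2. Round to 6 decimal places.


Fisher information for exponential: I(lambda) = 1/lambda^2.
lambda = 33, lambda^2 = 1089.
I = 1/1089 = 0.000918

0.000918


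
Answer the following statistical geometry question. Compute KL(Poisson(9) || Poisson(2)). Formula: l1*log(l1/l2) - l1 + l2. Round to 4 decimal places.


KL divergence for Poisson:
KL = l1*log(l1/l2) - l1 + l2.
l1 = 9, l2 = 2.
log(9/2) = 1.504077.
l1*log(l1/l2) = 9 * 1.504077 = 13.536697.
KL = 13.536697 - 9 + 2 = 6.5367

6.5367


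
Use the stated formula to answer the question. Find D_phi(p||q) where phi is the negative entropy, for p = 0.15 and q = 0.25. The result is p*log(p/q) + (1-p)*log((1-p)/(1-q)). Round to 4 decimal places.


Bregman divergence with negative entropy generator:
D = p*log(p/q) + (1-p)*log((1-p)/(1-q)).
p = 0.15, q = 0.25.
p*log(p/q) = 0.15*log(0.15/0.25) = -0.076624.
(1-p)*log((1-p)/(1-q)) = 0.85*log(0.85/0.75) = 0.106389.
D = -0.076624 + 0.106389 = 0.0298

0.0298


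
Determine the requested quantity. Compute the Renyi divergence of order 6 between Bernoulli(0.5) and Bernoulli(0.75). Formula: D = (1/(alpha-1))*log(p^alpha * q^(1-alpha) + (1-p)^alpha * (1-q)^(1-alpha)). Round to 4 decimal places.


Renyi divergence of order alpha between Bernoulli distributions:
D = (1/(alpha-1))*log(p^alpha * q^(1-alpha) + (1-p)^alpha * (1-q)^(1-alpha)).
alpha = 6, p = 0.5, q = 0.75.
p^alpha * q^(1-alpha) = 0.5^6 * 0.75^-5 = 0.065844.
(1-p)^alpha * (1-q)^(1-alpha) = 0.5^6 * 0.25^-5 = 16.0.
sum = 0.065844 + 16.0 = 16.065844.
D = (1/5)*log(16.065844) = 0.5553

0.5553


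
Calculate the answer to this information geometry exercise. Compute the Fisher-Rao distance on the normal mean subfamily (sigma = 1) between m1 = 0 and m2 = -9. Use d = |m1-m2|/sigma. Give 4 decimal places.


On the fixed-variance normal subfamily, geodesic distance = |m1-m2|/sigma.
|0 - -9| = 9.
sigma = 1.
d = 9/1 = 9.0000

9.0000


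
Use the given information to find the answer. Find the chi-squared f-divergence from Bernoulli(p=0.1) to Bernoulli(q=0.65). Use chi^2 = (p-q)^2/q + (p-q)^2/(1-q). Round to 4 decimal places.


Chi-squared divergence between Bernoulli distributions:
chi^2 = (p-q)^2/q + (p-q)^2/(1-q).
p = 0.1, q = 0.65, p-q = -0.55.
(p-q)^2 = 0.3025.
term1 = 0.3025/0.65 = 0.465385.
term2 = 0.3025/0.35 = 0.864286.
chi^2 = 0.465385 + 0.864286 = 1.3297

1.3297


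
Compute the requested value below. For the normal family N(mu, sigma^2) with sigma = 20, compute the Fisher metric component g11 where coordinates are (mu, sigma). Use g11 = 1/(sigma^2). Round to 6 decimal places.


For the 2-parameter normal family, the Fisher metric has:
  g11 = 1/sigma^2, g22 = 2/sigma^2.
sigma = 20, sigma^2 = 400.
g11 = 0.002500

0.002500


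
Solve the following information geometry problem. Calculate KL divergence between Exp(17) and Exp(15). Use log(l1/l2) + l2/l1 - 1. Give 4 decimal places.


KL divergence for exponential family:
KL = log(l1/l2) + l2/l1 - 1.
log(17/15) = 0.125163.
15/17 = 0.882353.
KL = 0.125163 + 0.882353 - 1 = 0.0075

0.0075


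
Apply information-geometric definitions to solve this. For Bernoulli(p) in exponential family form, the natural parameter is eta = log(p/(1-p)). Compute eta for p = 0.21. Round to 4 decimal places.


Natural parameter for Bernoulli: eta = log(p/(1-p)).
p = 0.21, 1-p = 0.79.
p/(1-p) = 0.265823.
eta = log(0.265823) = -1.3249

-1.3249


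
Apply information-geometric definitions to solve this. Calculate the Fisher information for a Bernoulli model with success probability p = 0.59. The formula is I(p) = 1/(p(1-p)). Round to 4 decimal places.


For Bernoulli(p), Fisher information is I(p) = 1/(p*(1-p)).
p = 0.59, 1-p = 0.41.
p*(1-p) = 0.2419.
I(p) = 1/0.2419 = 4.1339

4.1339


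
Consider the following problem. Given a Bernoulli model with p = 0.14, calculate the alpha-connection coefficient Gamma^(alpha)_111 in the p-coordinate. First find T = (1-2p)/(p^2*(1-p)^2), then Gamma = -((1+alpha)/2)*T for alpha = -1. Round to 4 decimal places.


Skewness (Amari-Chentsov) tensor: T = (1-2p)/(p^2*(1-p)^2).
p = 0.14, 1-2p = 0.72, p^2 = 0.0196, (1-p)^2 = 0.7396.
T = 0.72/(0.0196 * 0.7396) = 49.668326.
In the p-coordinate, Gamma^(alpha) = Gamma^(0) - (alpha/2)*T with Gamma^(0) = (1/2)*g'(p) = -T/2,
so Gamma^(alpha) = -((1+alpha)/2)*T.
alpha = -1, -(1+alpha)/2 = 0.0.
Gamma = 0.0 * 49.668326 = 0.0000

0.0000


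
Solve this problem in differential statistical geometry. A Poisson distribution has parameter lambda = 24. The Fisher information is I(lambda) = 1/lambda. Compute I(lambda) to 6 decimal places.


Fisher information for Poisson: I(lambda) = 1/lambda.
lambda = 24.
I(lambda) = 1/24 = 0.041667

0.041667


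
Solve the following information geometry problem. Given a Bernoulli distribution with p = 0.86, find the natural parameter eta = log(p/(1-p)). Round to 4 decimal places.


Natural parameter for Bernoulli: eta = log(p/(1-p)).
p = 0.86, 1-p = 0.14.
p/(1-p) = 6.142857.
eta = log(6.142857) = 1.8153

1.8153


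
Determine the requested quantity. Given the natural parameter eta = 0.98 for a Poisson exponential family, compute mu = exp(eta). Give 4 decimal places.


Expectation parameter for Poisson exponential family:
mu = exp(eta).
eta = 0.98.
mu = exp(0.98) = 2.6645

2.6645


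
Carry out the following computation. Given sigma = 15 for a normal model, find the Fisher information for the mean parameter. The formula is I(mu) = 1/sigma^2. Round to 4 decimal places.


The Fisher information for the mean of a normal distribution is I(mu) = 1/sigma^2.
sigma = 15, so sigma^2 = 225.
I(mu) = 1/225 = 0.0044

0.0044


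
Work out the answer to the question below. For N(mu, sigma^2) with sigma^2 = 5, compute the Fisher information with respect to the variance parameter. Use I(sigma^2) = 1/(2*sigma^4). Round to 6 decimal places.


Fisher information for variance: I(sigma^2) = 1/(2*sigma^4).
sigma^2 = 5, so sigma^4 = 25.
I = 1/(2*25) = 1/50 = 0.020000

0.020000


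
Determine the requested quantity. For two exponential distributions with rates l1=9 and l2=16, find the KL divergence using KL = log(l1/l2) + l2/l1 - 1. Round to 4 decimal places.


KL divergence for exponential family:
KL = log(l1/l2) + l2/l1 - 1.
log(9/16) = -0.575364.
16/9 = 1.777778.
KL = -0.575364 + 1.777778 - 1 = 0.2024

0.2024


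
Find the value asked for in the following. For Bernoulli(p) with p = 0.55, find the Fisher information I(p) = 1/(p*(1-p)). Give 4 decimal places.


For Bernoulli(p), Fisher information is I(p) = 1/(p*(1-p)).
p = 0.55, 1-p = 0.45.
p*(1-p) = 0.2475.
I(p) = 1/0.2475 = 4.0404

4.0404


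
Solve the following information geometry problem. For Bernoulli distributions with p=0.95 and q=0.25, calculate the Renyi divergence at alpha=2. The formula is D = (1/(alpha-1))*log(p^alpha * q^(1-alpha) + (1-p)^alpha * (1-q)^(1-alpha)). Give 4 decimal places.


Renyi divergence of order alpha between Bernoulli distributions:
D = (1/(alpha-1))*log(p^alpha * q^(1-alpha) + (1-p)^alpha * (1-q)^(1-alpha)).
alpha = 2, p = 0.95, q = 0.25.
p^alpha * q^(1-alpha) = 0.95^2 * 0.25^-1 = 3.61.
(1-p)^alpha * (1-q)^(1-alpha) = 0.05^2 * 0.75^-1 = 0.003333.
sum = 3.61 + 0.003333 = 3.613333.
D = (1/1)*log(3.613333) = 1.2846

1.2846


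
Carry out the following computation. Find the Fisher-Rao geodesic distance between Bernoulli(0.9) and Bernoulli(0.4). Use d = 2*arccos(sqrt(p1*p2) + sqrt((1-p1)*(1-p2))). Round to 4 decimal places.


Geodesic distance on Bernoulli manifold:
d(p1,p2) = 2*arccos(sqrt(p1*p2) + sqrt((1-p1)*(1-p2))).
sqrt(p1*p2) = sqrt(0.9*0.4) = 0.6.
sqrt((1-p1)*(1-p2)) = sqrt(0.1*0.6) = 0.244949.
arg = 0.6 + 0.244949 = 0.844949.
d = 2*arccos(0.844949) = 1.1287

1.1287


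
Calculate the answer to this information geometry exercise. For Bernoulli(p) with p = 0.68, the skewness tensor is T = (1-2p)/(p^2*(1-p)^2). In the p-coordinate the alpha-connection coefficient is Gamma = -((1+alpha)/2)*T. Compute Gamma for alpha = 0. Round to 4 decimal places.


Skewness (Amari-Chentsov) tensor: T = (1-2p)/(p^2*(1-p)^2).
p = 0.68, 1-2p = -0.36, p^2 = 0.4624, (1-p)^2 = 0.1024.
T = -0.36/(0.4624 * 0.1024) = -7.602995.
In the p-coordinate, Gamma^(alpha) = Gamma^(0) - (alpha/2)*T with Gamma^(0) = (1/2)*g'(p) = -T/2,
so Gamma^(alpha) = -((1+alpha)/2)*T.
alpha = 0, -(1+alpha)/2 = -0.5.
Gamma = -0.5 * -7.602995 = 3.8015

3.8015


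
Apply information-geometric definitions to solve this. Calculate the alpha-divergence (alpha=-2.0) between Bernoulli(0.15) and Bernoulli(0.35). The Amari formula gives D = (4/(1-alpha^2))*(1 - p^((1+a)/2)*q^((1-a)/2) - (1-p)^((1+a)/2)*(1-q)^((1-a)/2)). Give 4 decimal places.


Amari alpha-divergence:
D = (4/(1-alpha^2))*(1 - p^((1+a)/2)*q^((1-a)/2) - (1-p)^((1+a)/2)*(1-q)^((1-a)/2)).
alpha = -2.0, p = 0.15, q = 0.35.
e1 = (1+alpha)/2 = -0.5, e2 = (1-alpha)/2 = 1.5.
t1 = p^e1 * q^e2 = 0.15^-0.5 * 0.35^1.5 = 0.534634.
t2 = (1-p)^e1 * (1-q)^e2 = 0.85^-0.5 * 0.65^1.5 = 0.568409.
4/(1-alpha^2) = -1.333333.
D = -1.333333*(1 - 0.534634 - 0.568409) = 0.1374

0.1374


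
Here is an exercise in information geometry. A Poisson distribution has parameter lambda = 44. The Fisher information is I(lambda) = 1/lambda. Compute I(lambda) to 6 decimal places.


Fisher information for Poisson: I(lambda) = 1/lambda.
lambda = 44.
I(lambda) = 1/44 = 0.022727

0.022727


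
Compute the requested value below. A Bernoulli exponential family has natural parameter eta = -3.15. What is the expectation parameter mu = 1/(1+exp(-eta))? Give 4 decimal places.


Dual coordinate (expectation parameter) for Bernoulli:
mu = 1/(1+exp(-eta)).
eta = -3.15.
exp(-eta) = exp(3.15) = 23.336065.
mu = 1/(1+23.336065) = 0.0411

0.0411


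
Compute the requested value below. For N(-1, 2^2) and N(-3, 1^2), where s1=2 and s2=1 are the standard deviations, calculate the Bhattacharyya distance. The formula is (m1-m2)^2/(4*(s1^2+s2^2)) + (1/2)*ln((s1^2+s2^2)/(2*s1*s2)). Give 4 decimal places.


Bhattacharyya distance between two Gaussians:
DB = (m1-m2)^2/(4*(s1^2+s2^2)) + (1/2)*ln((s1^2+s2^2)/(2*s1*s2)).
(m1-m2)^2 = (2)^2 = 4.
s1^2+s2^2 = 4 + 1 = 5.
term1 = 4/20 = 0.2.
term2 = 0.5*ln(5/4.0) = 0.111572.
DB = 0.2 + 0.111572 = 0.3116

0.3116


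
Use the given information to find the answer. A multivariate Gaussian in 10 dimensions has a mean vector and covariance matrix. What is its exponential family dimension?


Exponential family dimension calculation:
For 10-dim MVN: mean has 10 params, covariance has 10*11/2 = 55 unique entries.
Total dim = 10 + 55 = 65.

65


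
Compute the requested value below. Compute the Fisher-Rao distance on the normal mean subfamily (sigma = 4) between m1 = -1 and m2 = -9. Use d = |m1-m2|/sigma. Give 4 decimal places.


On the fixed-variance normal subfamily, geodesic distance = |m1-m2|/sigma.
|-1 - -9| = 8.
sigma = 4.
d = 8/4 = 2.0000

2.0000


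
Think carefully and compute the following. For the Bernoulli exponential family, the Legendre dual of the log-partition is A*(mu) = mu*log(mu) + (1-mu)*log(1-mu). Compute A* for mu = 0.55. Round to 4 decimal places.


Legendre transform for Bernoulli:
A*(mu) = mu*log(mu) + (1-mu)*log(1-mu).
mu = 0.55, 1-mu = 0.45.
mu*log(mu) = 0.55*log(0.55) = -0.32881.
(1-mu)*log(1-mu) = 0.45*log(0.45) = -0.359328.
A* = -0.32881 + -0.359328 = -0.6881

-0.6881


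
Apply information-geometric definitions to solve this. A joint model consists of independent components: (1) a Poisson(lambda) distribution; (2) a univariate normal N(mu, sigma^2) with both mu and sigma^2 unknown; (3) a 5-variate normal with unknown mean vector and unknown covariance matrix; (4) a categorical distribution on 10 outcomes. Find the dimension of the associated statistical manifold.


The dimension of a statistical manifold equals the number of free
(independent) real parameters of the model. For a product of independent
blocks the parameter counts add.
- Poisson (lambda): 1.
- normal (mu, sigma^2): 2.
- 5-variate normal: 5 (mean) + 5*6/2 = 15 (symmetric covariance) = 20.
- categorical on 10 outcomes (probabilities sum to 1): 10-1 = 9.
Total = 1 + 2 + 20 + 9 = 32.
Dimension = 32

32


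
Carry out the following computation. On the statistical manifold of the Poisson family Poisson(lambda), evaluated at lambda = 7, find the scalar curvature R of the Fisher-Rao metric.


This family has a single free parameter, so its statistical manifold
is 1-dimensional. The Riemann curvature tensor of any 1-dimensional
Riemannian manifold vanishes identically, so R = 0.

0


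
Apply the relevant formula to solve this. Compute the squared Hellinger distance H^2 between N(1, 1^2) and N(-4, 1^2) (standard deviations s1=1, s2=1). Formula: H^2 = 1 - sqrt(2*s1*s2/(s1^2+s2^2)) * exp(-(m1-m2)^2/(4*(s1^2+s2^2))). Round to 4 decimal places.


Squared Hellinger distance for Gaussians:
H^2 = 1 - sqrt(2*s1*s2/(s1^2+s2^2)) * exp(-(m1-m2)^2/(4*(s1^2+s2^2))).
s1^2 = 1, s2^2 = 1, s1^2+s2^2 = 2.
sqrt(2*1*1/(2)) = 1.0.
(m1-m2)^2 = (5)^2 = 25.
exp(-25/(4*2)) = exp(-3.125) = 0.043937.
H^2 = 1 - 1.0*0.043937 = 0.9561

0.9561


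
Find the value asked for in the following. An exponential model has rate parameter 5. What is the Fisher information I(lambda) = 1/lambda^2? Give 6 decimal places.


Fisher information for exponential: I(lambda) = 1/lambda^2.
lambda = 5, lambda^2 = 25.
I = 1/25 = 0.040000

0.040000


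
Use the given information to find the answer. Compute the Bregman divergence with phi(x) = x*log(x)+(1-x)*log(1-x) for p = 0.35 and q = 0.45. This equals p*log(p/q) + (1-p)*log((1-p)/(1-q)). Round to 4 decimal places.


Bregman divergence with negative entropy generator:
D = p*log(p/q) + (1-p)*log((1-p)/(1-q)).
p = 0.35, q = 0.45.
p*log(p/q) = 0.35*log(0.35/0.45) = -0.08796.
(1-p)*log((1-p)/(1-q)) = 0.65*log(0.65/0.55) = 0.108585.
D = -0.08796 + 0.108585 = 0.0206

0.0206


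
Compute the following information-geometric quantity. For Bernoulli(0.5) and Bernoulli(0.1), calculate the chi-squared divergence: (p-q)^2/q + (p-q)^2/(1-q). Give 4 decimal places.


Chi-squared divergence between Bernoulli distributions:
chi^2 = (p-q)^2/q + (p-q)^2/(1-q).
p = 0.5, q = 0.1, p-q = 0.4.
(p-q)^2 = 0.16.
term1 = 0.16/0.1 = 1.6.
term2 = 0.16/0.9 = 0.177778.
chi^2 = 1.6 + 0.177778 = 1.7778

1.7778


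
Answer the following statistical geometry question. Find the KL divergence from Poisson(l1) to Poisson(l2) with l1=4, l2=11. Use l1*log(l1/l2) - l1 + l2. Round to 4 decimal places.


KL divergence for Poisson:
KL = l1*log(l1/l2) - l1 + l2.
l1 = 4, l2 = 11.
log(4/11) = -1.011601.
l1*log(l1/l2) = 4 * -1.011601 = -4.046404.
KL = -4.046404 - 4 + 11 = 2.9536

2.9536


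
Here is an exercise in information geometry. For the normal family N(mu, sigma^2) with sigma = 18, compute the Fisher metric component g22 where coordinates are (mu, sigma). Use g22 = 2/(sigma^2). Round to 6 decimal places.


For the 2-parameter normal family, the Fisher metric has:
  g11 = 1/sigma^2, g22 = 2/sigma^2.
sigma = 18, sigma^2 = 324.
g22 = 0.006173

0.006173


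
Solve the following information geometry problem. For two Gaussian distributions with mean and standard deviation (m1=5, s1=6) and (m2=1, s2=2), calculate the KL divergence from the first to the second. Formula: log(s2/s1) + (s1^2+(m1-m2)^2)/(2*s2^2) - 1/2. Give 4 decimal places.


KL divergence between normal distributions:
KL = log(s2/s1) + (s1^2 + (m1-m2)^2)/(2*s2^2) - 1/2.
log(2/6) = -1.098612.
(6^2 + (5-1)^2)/(2*2^2) = (36 + 16)/8 = 6.5.
KL = -1.098612 + 6.5 - 0.5 = 4.9014

4.9014


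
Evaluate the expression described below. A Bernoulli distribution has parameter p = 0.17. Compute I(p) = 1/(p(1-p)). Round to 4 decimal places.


For Bernoulli(p), Fisher information is I(p) = 1/(p*(1-p)).
p = 0.17, 1-p = 0.83.
p*(1-p) = 0.1411.
I(p) = 1/0.1411 = 7.0872

7.0872


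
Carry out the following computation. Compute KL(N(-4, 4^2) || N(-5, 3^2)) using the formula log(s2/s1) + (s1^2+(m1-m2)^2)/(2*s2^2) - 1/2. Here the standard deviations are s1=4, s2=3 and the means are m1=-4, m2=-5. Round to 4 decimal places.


KL divergence between normal distributions:
KL = log(s2/s1) + (s1^2 + (m1-m2)^2)/(2*s2^2) - 1/2.
log(3/4) = -0.287682.
(4^2 + (-4--5)^2)/(2*3^2) = (16 + 1)/18 = 0.944444.
KL = -0.287682 + 0.944444 - 0.5 = 0.1568

0.1568


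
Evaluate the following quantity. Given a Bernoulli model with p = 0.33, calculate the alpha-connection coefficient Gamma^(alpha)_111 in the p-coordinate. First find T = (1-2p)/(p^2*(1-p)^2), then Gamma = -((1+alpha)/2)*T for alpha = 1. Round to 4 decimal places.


Skewness (Amari-Chentsov) tensor: T = (1-2p)/(p^2*(1-p)^2).
p = 0.33, 1-2p = 0.34, p^2 = 0.1089, (1-p)^2 = 0.4489.
T = 0.34/(0.1089 * 0.4489) = 6.955069.
In the p-coordinate, Gamma^(alpha) = Gamma^(0) - (alpha/2)*T with Gamma^(0) = (1/2)*g'(p) = -T/2,
so Gamma^(alpha) = -((1+alpha)/2)*T.
alpha = 1, -(1+alpha)/2 = -1.0.
Gamma = -1.0 * 6.955069 = -6.9551

-6.9551


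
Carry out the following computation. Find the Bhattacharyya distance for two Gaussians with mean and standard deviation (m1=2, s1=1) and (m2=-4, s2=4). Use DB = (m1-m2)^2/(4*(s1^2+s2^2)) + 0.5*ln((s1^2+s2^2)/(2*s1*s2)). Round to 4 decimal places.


Bhattacharyya distance between two Gaussians:
DB = (m1-m2)^2/(4*(s1^2+s2^2)) + (1/2)*ln((s1^2+s2^2)/(2*s1*s2)).
(m1-m2)^2 = (6)^2 = 36.
s1^2+s2^2 = 1 + 16 = 17.
term1 = 36/68 = 0.529412.
term2 = 0.5*ln(17/8.0) = 0.376886.
DB = 0.529412 + 0.376886 = 0.9063

0.9063


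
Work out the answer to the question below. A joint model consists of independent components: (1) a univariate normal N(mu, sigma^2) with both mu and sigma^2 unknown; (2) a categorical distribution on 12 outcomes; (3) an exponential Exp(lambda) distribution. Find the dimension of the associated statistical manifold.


The dimension of a statistical manifold equals the number of free
(independent) real parameters of the model. For a product of independent
blocks the parameter counts add.
- normal (mu, sigma^2): 2.
- categorical on 12 outcomes (probabilities sum to 1): 12-1 = 11.
- exponential (lambda): 1.
Total = 2 + 11 + 1 = 14.
Dimension = 14

14


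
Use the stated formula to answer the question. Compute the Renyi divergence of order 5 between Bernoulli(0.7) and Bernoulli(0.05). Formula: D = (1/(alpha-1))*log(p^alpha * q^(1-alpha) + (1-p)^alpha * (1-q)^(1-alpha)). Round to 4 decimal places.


Renyi divergence of order alpha between Bernoulli distributions:
D = (1/(alpha-1))*log(p^alpha * q^(1-alpha) + (1-p)^alpha * (1-q)^(1-alpha)).
alpha = 5, p = 0.7, q = 0.05.
p^alpha * q^(1-alpha) = 0.7^5 * 0.05^-4 = 26891.2.
(1-p)^alpha * (1-q)^(1-alpha) = 0.3^5 * 0.95^-4 = 0.002983.
sum = 26891.2 + 0.002983 = 26891.202983.
D = (1/4)*log(26891.202983) = 2.5499

2.5499


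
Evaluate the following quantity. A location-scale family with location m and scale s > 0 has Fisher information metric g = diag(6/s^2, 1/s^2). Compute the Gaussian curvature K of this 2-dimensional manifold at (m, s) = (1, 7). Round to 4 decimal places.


The metric has the form g = (A dm^2 + B ds^2)/s^2 with A = 6, B = 1.
Substitute u = sqrt(A/B)*m: g = B*(du^2 + ds^2)/s^2, i.e. B times the
Poincare upper half-plane metric, which has constant Gaussian curvature -1.
Scaling a 2D metric by a constant c divides the Gaussian curvature by c,
so K = -1/B = -1/(1) = -1.0000 everywhere (the point (m, s) = (1, 7) is irrelevant:
the curvature is constant).
The requested Gaussian curvature is K = -1.0000.

-1.0000


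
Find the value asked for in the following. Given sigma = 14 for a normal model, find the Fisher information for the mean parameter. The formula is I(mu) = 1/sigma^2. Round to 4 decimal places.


The Fisher information for the mean of a normal distribution is I(mu) = 1/sigma^2.
sigma = 14, so sigma^2 = 196.
I(mu) = 1/196 = 0.0051

0.0051


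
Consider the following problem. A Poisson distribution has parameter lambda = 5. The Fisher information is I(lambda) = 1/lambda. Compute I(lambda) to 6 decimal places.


Fisher information for Poisson: I(lambda) = 1/lambda.
lambda = 5.
I(lambda) = 1/5 = 0.200000

0.200000


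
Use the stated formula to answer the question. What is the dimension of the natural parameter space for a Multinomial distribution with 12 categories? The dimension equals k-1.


Exponential family dimension calculation:
For Multinomial with k=12 categories, dim = k-1 = 11.

11


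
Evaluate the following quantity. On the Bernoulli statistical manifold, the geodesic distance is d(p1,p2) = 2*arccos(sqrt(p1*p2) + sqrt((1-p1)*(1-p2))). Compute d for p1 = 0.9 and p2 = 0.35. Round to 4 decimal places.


Geodesic distance on Bernoulli manifold:
d(p1,p2) = 2*arccos(sqrt(p1*p2) + sqrt((1-p1)*(1-p2))).
sqrt(p1*p2) = sqrt(0.9*0.35) = 0.561249.
sqrt((1-p1)*(1-p2)) = sqrt(0.1*0.65) = 0.254951.
arg = 0.561249 + 0.254951 = 0.8162.
d = 2*arccos(0.8162) = 1.2320

1.2320


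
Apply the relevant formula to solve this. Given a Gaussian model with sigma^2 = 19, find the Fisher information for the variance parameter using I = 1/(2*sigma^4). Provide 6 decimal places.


Fisher information for variance: I(sigma^2) = 1/(2*sigma^4).
sigma^2 = 19, so sigma^4 = 361.
I = 1/(2*361) = 1/722 = 0.001385

0.001385


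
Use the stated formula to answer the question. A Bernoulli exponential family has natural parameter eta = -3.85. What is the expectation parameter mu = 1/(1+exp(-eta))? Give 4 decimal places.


Dual coordinate (expectation parameter) for Bernoulli:
mu = 1/(1+exp(-eta)).
eta = -3.85.
exp(-eta) = exp(3.85) = 46.993063.
mu = 1/(1+46.993063) = 0.0208

0.0208


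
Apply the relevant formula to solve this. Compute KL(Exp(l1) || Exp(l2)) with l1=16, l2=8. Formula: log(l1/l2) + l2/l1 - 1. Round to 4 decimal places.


KL divergence for exponential family:
KL = log(l1/l2) + l2/l1 - 1.
log(16/8) = 0.693147.
8/16 = 0.5.
KL = 0.693147 + 0.5 - 1 = 0.1931

0.1931


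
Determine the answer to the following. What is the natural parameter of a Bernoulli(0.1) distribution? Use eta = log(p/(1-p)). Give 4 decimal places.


Natural parameter for Bernoulli: eta = log(p/(1-p)).
p = 0.1, 1-p = 0.9.
p/(1-p) = 0.111111.
eta = log(0.111111) = -2.1972

-2.1972


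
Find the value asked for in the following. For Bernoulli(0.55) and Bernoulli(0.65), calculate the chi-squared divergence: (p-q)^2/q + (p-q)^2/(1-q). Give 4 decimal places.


Chi-squared divergence between Bernoulli distributions:
chi^2 = (p-q)^2/q + (p-q)^2/(1-q).
p = 0.55, q = 0.65, p-q = -0.1.
(p-q)^2 = 0.01.
term1 = 0.01/0.65 = 0.015385.
term2 = 0.01/0.35 = 0.028571.
chi^2 = 0.015385 + 0.028571 = 0.0440

0.0440


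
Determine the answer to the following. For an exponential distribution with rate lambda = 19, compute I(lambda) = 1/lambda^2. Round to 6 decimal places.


Fisher information for exponential: I(lambda) = 1/lambda^2.
lambda = 19, lambda^2 = 361.
I = 1/361 = 0.002770

0.002770


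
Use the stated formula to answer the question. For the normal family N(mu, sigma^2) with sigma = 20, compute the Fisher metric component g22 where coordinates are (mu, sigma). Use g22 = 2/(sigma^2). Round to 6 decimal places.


For the 2-parameter normal family, the Fisher metric has:
  g11 = 1/sigma^2, g22 = 2/sigma^2.
sigma = 20, sigma^2 = 400.
g22 = 0.005000

0.005000


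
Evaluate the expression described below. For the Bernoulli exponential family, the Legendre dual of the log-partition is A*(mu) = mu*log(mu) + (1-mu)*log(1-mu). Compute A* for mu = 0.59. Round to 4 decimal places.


Legendre transform for Bernoulli:
A*(mu) = mu*log(mu) + (1-mu)*log(1-mu).
mu = 0.59, 1-mu = 0.41.
mu*log(mu) = 0.59*log(0.59) = -0.311303.
(1-mu)*log(1-mu) = 0.41*log(0.41) = -0.365555.
A* = -0.311303 + -0.365555 = -0.6769

-0.6769


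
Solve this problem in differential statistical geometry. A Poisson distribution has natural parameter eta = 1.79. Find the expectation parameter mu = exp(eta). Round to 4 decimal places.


Expectation parameter for Poisson exponential family:
mu = exp(eta).
eta = 1.79.
mu = exp(1.79) = 5.9895

5.9895


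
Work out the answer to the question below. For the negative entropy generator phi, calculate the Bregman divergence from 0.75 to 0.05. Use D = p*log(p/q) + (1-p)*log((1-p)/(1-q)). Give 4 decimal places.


Bregman divergence with negative entropy generator:
D = p*log(p/q) + (1-p)*log((1-p)/(1-q)).
p = 0.75, q = 0.05.
p*log(p/q) = 0.75*log(0.75/0.05) = 2.031038.
(1-p)*log((1-p)/(1-q)) = 0.25*log(0.25/0.95) = -0.33375.
D = 2.031038 + -0.33375 = 1.6973

1.6973


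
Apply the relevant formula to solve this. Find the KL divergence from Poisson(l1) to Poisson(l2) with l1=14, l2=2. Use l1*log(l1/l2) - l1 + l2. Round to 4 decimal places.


KL divergence for Poisson:
KL = l1*log(l1/l2) - l1 + l2.
l1 = 14, l2 = 2.
log(14/2) = 1.94591.
l1*log(l1/l2) = 14 * 1.94591 = 27.242742.
KL = 27.242742 - 14 + 2 = 15.2427

15.2427


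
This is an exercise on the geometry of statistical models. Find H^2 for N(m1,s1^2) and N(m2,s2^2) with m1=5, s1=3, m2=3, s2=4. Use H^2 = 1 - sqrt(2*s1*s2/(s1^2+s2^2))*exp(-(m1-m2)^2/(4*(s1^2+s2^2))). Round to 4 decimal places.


Squared Hellinger distance for Gaussians:
H^2 = 1 - sqrt(2*s1*s2/(s1^2+s2^2)) * exp(-(m1-m2)^2/(4*(s1^2+s2^2))).
s1^2 = 9, s2^2 = 16, s1^2+s2^2 = 25.
sqrt(2*3*4/(25)) = 0.979796.
(m1-m2)^2 = (2)^2 = 4.
exp(-4/(4*25)) = exp(-0.04) = 0.960789.
H^2 = 1 - 0.979796*0.960789 = 0.0586

0.0586


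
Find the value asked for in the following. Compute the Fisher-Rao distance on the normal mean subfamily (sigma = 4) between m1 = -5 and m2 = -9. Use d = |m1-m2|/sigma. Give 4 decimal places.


On the fixed-variance normal subfamily, geodesic distance = |m1-m2|/sigma.
|-5 - -9| = 4.
sigma = 4.
d = 4/4 = 1.0000

1.0000


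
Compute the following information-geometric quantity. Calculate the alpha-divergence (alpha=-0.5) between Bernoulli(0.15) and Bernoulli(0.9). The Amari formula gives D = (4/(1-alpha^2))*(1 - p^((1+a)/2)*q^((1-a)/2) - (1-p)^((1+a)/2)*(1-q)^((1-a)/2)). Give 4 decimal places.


Amari alpha-divergence:
D = (4/(1-alpha^2))*(1 - p^((1+a)/2)*q^((1-a)/2) - (1-p)^((1+a)/2)*(1-q)^((1-a)/2)).
alpha = -0.5, p = 0.15, q = 0.9.
e1 = (1+alpha)/2 = 0.25, e2 = (1-alpha)/2 = 0.75.
t1 = p^e1 * q^e2 = 0.15^0.25 * 0.9^0.75 = 0.575049.
t2 = (1-p)^e1 * (1-q)^e2 = 0.85^0.25 * 0.1^0.75 = 0.170748.
4/(1-alpha^2) = 5.333333.
D = 5.333333*(1 - 0.575049 - 0.170748) = 1.3558

1.3558


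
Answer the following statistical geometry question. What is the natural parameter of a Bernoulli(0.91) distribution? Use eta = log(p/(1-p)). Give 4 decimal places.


Natural parameter for Bernoulli: eta = log(p/(1-p)).
p = 0.91, 1-p = 0.09.
p/(1-p) = 10.111111.
eta = log(10.111111) = 2.3136

2.3136


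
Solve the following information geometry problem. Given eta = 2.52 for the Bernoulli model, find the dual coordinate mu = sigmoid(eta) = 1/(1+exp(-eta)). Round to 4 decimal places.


Dual coordinate (expectation parameter) for Bernoulli:
mu = 1/(1+exp(-eta)).
eta = 2.52.
exp(-eta) = exp(-2.52) = 0.08046.
mu = 1/(1+0.08046) = 0.9255

0.9255


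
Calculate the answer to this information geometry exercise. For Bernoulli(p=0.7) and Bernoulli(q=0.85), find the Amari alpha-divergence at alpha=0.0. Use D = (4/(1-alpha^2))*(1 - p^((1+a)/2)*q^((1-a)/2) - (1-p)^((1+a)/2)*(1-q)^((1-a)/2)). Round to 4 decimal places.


Amari alpha-divergence:
D = (4/(1-alpha^2))*(1 - p^((1+a)/2)*q^((1-a)/2) - (1-p)^((1+a)/2)*(1-q)^((1-a)/2)).
alpha = 0.0, p = 0.7, q = 0.85.
e1 = (1+alpha)/2 = 0.5, e2 = (1-alpha)/2 = 0.5.
t1 = p^e1 * q^e2 = 0.7^0.5 * 0.85^0.5 = 0.771362.
t2 = (1-p)^e1 * (1-q)^e2 = 0.3^0.5 * 0.15^0.5 = 0.212132.
4/(1-alpha^2) = 4.0.
D = 4.0*(1 - 0.771362 - 0.212132) = 0.0660

0.0660


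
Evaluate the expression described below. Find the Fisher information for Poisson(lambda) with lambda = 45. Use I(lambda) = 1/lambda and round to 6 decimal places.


Fisher information for Poisson: I(lambda) = 1/lambda.
lambda = 45.
I(lambda) = 1/45 = 0.022222

0.022222


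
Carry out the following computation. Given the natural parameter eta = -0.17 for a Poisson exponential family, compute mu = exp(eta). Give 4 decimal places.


Expectation parameter for Poisson exponential family:
mu = exp(eta).
eta = -0.17.
mu = exp(-0.17) = 0.8437

0.8437


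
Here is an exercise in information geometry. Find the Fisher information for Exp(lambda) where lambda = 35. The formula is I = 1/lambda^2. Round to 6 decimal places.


Fisher information for exponential: I(lambda) = 1/lambda^2.
lambda = 35, lambda^2 = 1225.
I = 1/1225 = 0.000816

0.000816


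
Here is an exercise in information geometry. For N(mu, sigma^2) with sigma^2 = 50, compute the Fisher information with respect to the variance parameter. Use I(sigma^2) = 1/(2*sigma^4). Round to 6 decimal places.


Fisher information for variance: I(sigma^2) = 1/(2*sigma^4).
sigma^2 = 50, so sigma^4 = 2500.
I = 1/(2*2500) = 1/5000 = 0.000200

0.000200


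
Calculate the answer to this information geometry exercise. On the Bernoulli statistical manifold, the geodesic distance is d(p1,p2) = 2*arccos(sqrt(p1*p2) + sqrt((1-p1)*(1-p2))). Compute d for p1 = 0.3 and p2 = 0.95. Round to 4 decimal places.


Geodesic distance on Bernoulli manifold:
d(p1,p2) = 2*arccos(sqrt(p1*p2) + sqrt((1-p1)*(1-p2))).
sqrt(p1*p2) = sqrt(0.3*0.95) = 0.533854.
sqrt((1-p1)*(1-p2)) = sqrt(0.7*0.05) = 0.187083.
arg = 0.533854 + 0.187083 = 0.720937.
d = 2*arccos(0.720937) = 1.5313

1.5313


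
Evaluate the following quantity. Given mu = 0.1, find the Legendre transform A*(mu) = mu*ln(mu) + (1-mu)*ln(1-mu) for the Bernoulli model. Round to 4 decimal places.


Legendre transform for Bernoulli:
A*(mu) = mu*log(mu) + (1-mu)*log(1-mu).
mu = 0.1, 1-mu = 0.9.
mu*log(mu) = 0.1*log(0.1) = -0.230259.
(1-mu)*log(1-mu) = 0.9*log(0.9) = -0.094824.
A* = -0.230259 + -0.094824 = -0.3251

-0.3251


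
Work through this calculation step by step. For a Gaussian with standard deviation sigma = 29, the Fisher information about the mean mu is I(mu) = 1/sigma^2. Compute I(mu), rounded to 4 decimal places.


The Fisher information for the mean of a normal distribution is I(mu) = 1/sigma^2.
sigma = 29, so sigma^2 = 841.
I(mu) = 1/841 = 0.0012

0.0012
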